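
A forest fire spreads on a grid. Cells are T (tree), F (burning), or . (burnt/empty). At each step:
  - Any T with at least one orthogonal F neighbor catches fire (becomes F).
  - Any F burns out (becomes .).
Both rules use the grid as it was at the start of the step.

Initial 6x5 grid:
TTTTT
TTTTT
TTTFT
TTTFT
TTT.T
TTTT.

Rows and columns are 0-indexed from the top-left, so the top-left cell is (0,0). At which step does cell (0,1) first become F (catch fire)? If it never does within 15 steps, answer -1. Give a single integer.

Step 1: cell (0,1)='T' (+5 fires, +2 burnt)
Step 2: cell (0,1)='T' (+7 fires, +5 burnt)
Step 3: cell (0,1)='T' (+7 fires, +7 burnt)
Step 4: cell (0,1)='F' (+5 fires, +7 burnt)
  -> target ignites at step 4
Step 5: cell (0,1)='.' (+2 fires, +5 burnt)
Step 6: cell (0,1)='.' (+0 fires, +2 burnt)
  fire out at step 6

4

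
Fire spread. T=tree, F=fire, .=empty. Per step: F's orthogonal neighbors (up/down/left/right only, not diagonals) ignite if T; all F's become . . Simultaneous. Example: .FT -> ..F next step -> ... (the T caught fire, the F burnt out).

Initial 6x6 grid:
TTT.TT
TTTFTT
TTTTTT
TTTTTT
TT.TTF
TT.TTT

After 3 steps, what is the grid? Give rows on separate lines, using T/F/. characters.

Step 1: 6 trees catch fire, 2 burn out
  TTT.TT
  TTF.FT
  TTTFTT
  TTTTTF
  TT.TF.
  TT.TTF
Step 2: 11 trees catch fire, 6 burn out
  TTF.FT
  TF...F
  TTF.FF
  TTTFF.
  TT.F..
  TT.TF.
Step 3: 6 trees catch fire, 11 burn out
  TF...F
  F.....
  TF....
  TTF...
  TT....
  TT.F..

TF...F
F.....
TF....
TTF...
TT....
TT.F..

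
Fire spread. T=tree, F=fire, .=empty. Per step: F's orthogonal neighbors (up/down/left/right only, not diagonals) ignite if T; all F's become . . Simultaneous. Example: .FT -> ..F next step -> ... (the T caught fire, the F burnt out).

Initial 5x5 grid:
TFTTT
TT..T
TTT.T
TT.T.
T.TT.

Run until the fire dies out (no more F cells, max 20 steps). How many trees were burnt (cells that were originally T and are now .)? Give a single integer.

Step 1: +3 fires, +1 burnt (F count now 3)
Step 2: +3 fires, +3 burnt (F count now 3)
Step 3: +4 fires, +3 burnt (F count now 4)
Step 4: +2 fires, +4 burnt (F count now 2)
Step 5: +2 fires, +2 burnt (F count now 2)
Step 6: +0 fires, +2 burnt (F count now 0)
Fire out after step 6
Initially T: 17, now '.': 22
Total burnt (originally-T cells now '.'): 14

Answer: 14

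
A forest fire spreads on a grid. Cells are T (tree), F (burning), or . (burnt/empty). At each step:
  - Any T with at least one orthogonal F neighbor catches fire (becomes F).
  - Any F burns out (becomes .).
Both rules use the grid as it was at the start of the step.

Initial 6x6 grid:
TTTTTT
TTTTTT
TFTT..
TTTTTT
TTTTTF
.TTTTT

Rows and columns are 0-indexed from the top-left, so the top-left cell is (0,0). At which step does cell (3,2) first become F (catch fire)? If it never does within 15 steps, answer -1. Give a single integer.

Step 1: cell (3,2)='T' (+7 fires, +2 burnt)
Step 2: cell (3,2)='F' (+10 fires, +7 burnt)
  -> target ignites at step 2
Step 3: cell (3,2)='.' (+8 fires, +10 burnt)
Step 4: cell (3,2)='.' (+3 fires, +8 burnt)
Step 5: cell (3,2)='.' (+2 fires, +3 burnt)
Step 6: cell (3,2)='.' (+1 fires, +2 burnt)
Step 7: cell (3,2)='.' (+0 fires, +1 burnt)
  fire out at step 7

2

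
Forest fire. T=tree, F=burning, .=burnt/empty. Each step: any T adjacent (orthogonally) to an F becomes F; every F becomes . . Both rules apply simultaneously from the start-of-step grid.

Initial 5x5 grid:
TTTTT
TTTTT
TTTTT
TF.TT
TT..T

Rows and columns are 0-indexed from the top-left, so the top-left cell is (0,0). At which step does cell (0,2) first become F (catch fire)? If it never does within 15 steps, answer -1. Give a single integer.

Step 1: cell (0,2)='T' (+3 fires, +1 burnt)
Step 2: cell (0,2)='T' (+4 fires, +3 burnt)
Step 3: cell (0,2)='T' (+4 fires, +4 burnt)
Step 4: cell (0,2)='F' (+5 fires, +4 burnt)
  -> target ignites at step 4
Step 5: cell (0,2)='.' (+3 fires, +5 burnt)
Step 6: cell (0,2)='.' (+2 fires, +3 burnt)
Step 7: cell (0,2)='.' (+0 fires, +2 burnt)
  fire out at step 7

4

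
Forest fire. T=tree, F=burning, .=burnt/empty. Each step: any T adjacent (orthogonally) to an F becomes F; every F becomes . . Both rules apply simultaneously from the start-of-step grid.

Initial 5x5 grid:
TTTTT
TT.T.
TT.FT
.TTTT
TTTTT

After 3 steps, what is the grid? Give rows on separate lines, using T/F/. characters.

Step 1: 3 trees catch fire, 1 burn out
  TTTTT
  TT.F.
  TT..F
  .TTFT
  TTTTT
Step 2: 4 trees catch fire, 3 burn out
  TTTFT
  TT...
  TT...
  .TF.F
  TTTFT
Step 3: 5 trees catch fire, 4 burn out
  TTF.F
  TT...
  TT...
  .F...
  TTF.F

TTF.F
TT...
TT...
.F...
TTF.F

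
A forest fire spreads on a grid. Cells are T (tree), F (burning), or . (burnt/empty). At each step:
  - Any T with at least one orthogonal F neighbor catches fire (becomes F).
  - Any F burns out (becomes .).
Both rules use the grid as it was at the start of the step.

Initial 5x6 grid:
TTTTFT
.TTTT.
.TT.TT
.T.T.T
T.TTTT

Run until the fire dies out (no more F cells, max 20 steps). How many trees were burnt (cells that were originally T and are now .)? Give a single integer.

Step 1: +3 fires, +1 burnt (F count now 3)
Step 2: +3 fires, +3 burnt (F count now 3)
Step 3: +3 fires, +3 burnt (F count now 3)
Step 4: +4 fires, +3 burnt (F count now 4)
Step 5: +2 fires, +4 burnt (F count now 2)
Step 6: +2 fires, +2 burnt (F count now 2)
Step 7: +1 fires, +2 burnt (F count now 1)
Step 8: +2 fires, +1 burnt (F count now 2)
Step 9: +0 fires, +2 burnt (F count now 0)
Fire out after step 9
Initially T: 21, now '.': 29
Total burnt (originally-T cells now '.'): 20

Answer: 20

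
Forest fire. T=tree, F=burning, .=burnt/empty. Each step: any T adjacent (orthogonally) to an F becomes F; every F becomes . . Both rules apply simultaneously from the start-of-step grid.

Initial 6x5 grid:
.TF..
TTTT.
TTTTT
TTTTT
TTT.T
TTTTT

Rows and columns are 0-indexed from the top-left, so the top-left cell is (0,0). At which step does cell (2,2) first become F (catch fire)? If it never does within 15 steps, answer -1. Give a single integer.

Step 1: cell (2,2)='T' (+2 fires, +1 burnt)
Step 2: cell (2,2)='F' (+3 fires, +2 burnt)
  -> target ignites at step 2
Step 3: cell (2,2)='.' (+4 fires, +3 burnt)
Step 4: cell (2,2)='.' (+5 fires, +4 burnt)
Step 5: cell (2,2)='.' (+4 fires, +5 burnt)
Step 6: cell (2,2)='.' (+4 fires, +4 burnt)
Step 7: cell (2,2)='.' (+2 fires, +4 burnt)
Step 8: cell (2,2)='.' (+0 fires, +2 burnt)
  fire out at step 8

2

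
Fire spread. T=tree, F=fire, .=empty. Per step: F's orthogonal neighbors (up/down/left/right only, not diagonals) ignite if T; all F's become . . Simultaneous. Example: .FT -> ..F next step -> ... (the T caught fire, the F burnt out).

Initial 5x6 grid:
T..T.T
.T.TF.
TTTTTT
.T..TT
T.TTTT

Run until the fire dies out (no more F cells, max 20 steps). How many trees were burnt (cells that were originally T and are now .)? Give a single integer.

Step 1: +2 fires, +1 burnt (F count now 2)
Step 2: +4 fires, +2 burnt (F count now 4)
Step 3: +3 fires, +4 burnt (F count now 3)
Step 4: +3 fires, +3 burnt (F count now 3)
Step 5: +4 fires, +3 burnt (F count now 4)
Step 6: +0 fires, +4 burnt (F count now 0)
Fire out after step 6
Initially T: 19, now '.': 27
Total burnt (originally-T cells now '.'): 16

Answer: 16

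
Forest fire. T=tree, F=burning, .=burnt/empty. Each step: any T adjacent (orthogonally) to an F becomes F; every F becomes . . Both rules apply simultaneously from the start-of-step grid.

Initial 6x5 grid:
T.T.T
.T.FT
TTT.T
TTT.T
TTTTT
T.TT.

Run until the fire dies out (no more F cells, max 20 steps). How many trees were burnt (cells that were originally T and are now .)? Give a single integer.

Step 1: +1 fires, +1 burnt (F count now 1)
Step 2: +2 fires, +1 burnt (F count now 2)
Step 3: +1 fires, +2 burnt (F count now 1)
Step 4: +1 fires, +1 burnt (F count now 1)
Step 5: +1 fires, +1 burnt (F count now 1)
Step 6: +2 fires, +1 burnt (F count now 2)
Step 7: +3 fires, +2 burnt (F count now 3)
Step 8: +3 fires, +3 burnt (F count now 3)
Step 9: +3 fires, +3 burnt (F count now 3)
Step 10: +2 fires, +3 burnt (F count now 2)
Step 11: +0 fires, +2 burnt (F count now 0)
Fire out after step 11
Initially T: 21, now '.': 28
Total burnt (originally-T cells now '.'): 19

Answer: 19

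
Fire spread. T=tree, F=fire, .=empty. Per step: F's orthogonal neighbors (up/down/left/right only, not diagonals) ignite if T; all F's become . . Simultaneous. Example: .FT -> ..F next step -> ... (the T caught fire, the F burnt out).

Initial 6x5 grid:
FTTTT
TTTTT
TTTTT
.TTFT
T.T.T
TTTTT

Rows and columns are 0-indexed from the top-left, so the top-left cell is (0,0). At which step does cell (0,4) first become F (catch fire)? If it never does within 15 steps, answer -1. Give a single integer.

Step 1: cell (0,4)='T' (+5 fires, +2 burnt)
Step 2: cell (0,4)='T' (+9 fires, +5 burnt)
Step 3: cell (0,4)='T' (+6 fires, +9 burnt)
Step 4: cell (0,4)='F' (+3 fires, +6 burnt)
  -> target ignites at step 4
Step 5: cell (0,4)='.' (+1 fires, +3 burnt)
Step 6: cell (0,4)='.' (+1 fires, +1 burnt)
Step 7: cell (0,4)='.' (+0 fires, +1 burnt)
  fire out at step 7

4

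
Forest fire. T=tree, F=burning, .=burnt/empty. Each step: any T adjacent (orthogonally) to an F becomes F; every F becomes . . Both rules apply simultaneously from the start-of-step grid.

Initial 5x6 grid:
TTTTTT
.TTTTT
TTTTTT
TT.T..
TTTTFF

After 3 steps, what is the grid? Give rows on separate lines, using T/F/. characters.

Step 1: 1 trees catch fire, 2 burn out
  TTTTTT
  .TTTTT
  TTTTTT
  TT.T..
  TTTF..
Step 2: 2 trees catch fire, 1 burn out
  TTTTTT
  .TTTTT
  TTTTTT
  TT.F..
  TTF...
Step 3: 2 trees catch fire, 2 burn out
  TTTTTT
  .TTTTT
  TTTFTT
  TT....
  TF....

TTTTTT
.TTTTT
TTTFTT
TT....
TF....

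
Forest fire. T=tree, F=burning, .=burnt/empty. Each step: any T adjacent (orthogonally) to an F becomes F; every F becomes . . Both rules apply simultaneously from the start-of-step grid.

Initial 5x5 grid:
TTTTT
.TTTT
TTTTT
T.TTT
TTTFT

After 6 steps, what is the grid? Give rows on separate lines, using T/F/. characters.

Step 1: 3 trees catch fire, 1 burn out
  TTTTT
  .TTTT
  TTTTT
  T.TFT
  TTF.F
Step 2: 4 trees catch fire, 3 burn out
  TTTTT
  .TTTT
  TTTFT
  T.F.F
  TF...
Step 3: 4 trees catch fire, 4 burn out
  TTTTT
  .TTFT
  TTF.F
  T....
  F....
Step 4: 5 trees catch fire, 4 burn out
  TTTFT
  .TF.F
  TF...
  F....
  .....
Step 5: 4 trees catch fire, 5 burn out
  TTF.F
  .F...
  F....
  .....
  .....
Step 6: 1 trees catch fire, 4 burn out
  TF...
  .....
  .....
  .....
  .....

TF...
.....
.....
.....
.....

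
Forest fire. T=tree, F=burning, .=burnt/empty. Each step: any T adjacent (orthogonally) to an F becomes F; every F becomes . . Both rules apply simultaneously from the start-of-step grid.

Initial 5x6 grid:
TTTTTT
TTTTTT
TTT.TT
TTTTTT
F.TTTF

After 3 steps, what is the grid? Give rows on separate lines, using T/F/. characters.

Step 1: 3 trees catch fire, 2 burn out
  TTTTTT
  TTTTTT
  TTT.TT
  FTTTTF
  ..TTF.
Step 2: 5 trees catch fire, 3 burn out
  TTTTTT
  TTTTTT
  FTT.TF
  .FTTF.
  ..TF..
Step 3: 7 trees catch fire, 5 burn out
  TTTTTT
  FTTTTF
  .FT.F.
  ..FF..
  ..F...

TTTTTT
FTTTTF
.FT.F.
..FF..
..F...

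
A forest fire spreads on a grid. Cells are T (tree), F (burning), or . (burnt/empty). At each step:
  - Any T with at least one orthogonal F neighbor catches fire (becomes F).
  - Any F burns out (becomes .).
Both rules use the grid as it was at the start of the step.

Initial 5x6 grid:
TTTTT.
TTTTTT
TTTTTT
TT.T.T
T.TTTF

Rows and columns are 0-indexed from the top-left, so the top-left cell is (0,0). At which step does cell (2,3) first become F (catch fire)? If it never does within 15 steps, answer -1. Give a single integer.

Step 1: cell (2,3)='T' (+2 fires, +1 burnt)
Step 2: cell (2,3)='T' (+2 fires, +2 burnt)
Step 3: cell (2,3)='T' (+4 fires, +2 burnt)
Step 4: cell (2,3)='F' (+2 fires, +4 burnt)
  -> target ignites at step 4
Step 5: cell (2,3)='.' (+3 fires, +2 burnt)
Step 6: cell (2,3)='.' (+3 fires, +3 burnt)
Step 7: cell (2,3)='.' (+4 fires, +3 burnt)
Step 8: cell (2,3)='.' (+3 fires, +4 burnt)
Step 9: cell (2,3)='.' (+2 fires, +3 burnt)
Step 10: cell (2,3)='.' (+0 fires, +2 burnt)
  fire out at step 10

4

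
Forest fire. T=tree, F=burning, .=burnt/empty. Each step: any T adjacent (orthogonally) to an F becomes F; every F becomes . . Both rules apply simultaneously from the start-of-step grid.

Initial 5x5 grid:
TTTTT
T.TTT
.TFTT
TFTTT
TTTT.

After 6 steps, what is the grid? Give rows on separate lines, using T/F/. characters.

Step 1: 6 trees catch fire, 2 burn out
  TTTTT
  T.FTT
  .F.FT
  F.FTT
  TFTT.
Step 2: 6 trees catch fire, 6 burn out
  TTFTT
  T..FT
  ....F
  ...FT
  F.FT.
Step 3: 5 trees catch fire, 6 burn out
  TF.FT
  T...F
  .....
  ....F
  ...F.
Step 4: 2 trees catch fire, 5 burn out
  F...F
  T....
  .....
  .....
  .....
Step 5: 1 trees catch fire, 2 burn out
  .....
  F....
  .....
  .....
  .....
Step 6: 0 trees catch fire, 1 burn out
  .....
  .....
  .....
  .....
  .....

.....
.....
.....
.....
.....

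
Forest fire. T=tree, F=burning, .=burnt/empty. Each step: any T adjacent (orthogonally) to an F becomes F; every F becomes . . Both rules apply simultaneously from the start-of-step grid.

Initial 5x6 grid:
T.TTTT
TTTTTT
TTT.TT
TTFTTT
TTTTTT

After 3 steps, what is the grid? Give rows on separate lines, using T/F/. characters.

Step 1: 4 trees catch fire, 1 burn out
  T.TTTT
  TTTTTT
  TTF.TT
  TF.FTT
  TTFTTT
Step 2: 6 trees catch fire, 4 burn out
  T.TTTT
  TTFTTT
  TF..TT
  F...FT
  TF.FTT
Step 3: 8 trees catch fire, 6 burn out
  T.FTTT
  TF.FTT
  F...FT
  .....F
  F...FT

T.FTTT
TF.FTT
F...FT
.....F
F...FT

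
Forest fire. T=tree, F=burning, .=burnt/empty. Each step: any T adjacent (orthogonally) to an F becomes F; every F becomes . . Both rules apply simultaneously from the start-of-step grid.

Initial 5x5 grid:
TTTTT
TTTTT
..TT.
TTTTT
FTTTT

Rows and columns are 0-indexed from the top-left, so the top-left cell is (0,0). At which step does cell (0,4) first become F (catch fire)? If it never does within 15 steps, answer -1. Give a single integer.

Step 1: cell (0,4)='T' (+2 fires, +1 burnt)
Step 2: cell (0,4)='T' (+2 fires, +2 burnt)
Step 3: cell (0,4)='T' (+2 fires, +2 burnt)
Step 4: cell (0,4)='T' (+3 fires, +2 burnt)
Step 5: cell (0,4)='T' (+3 fires, +3 burnt)
Step 6: cell (0,4)='T' (+3 fires, +3 burnt)
Step 7: cell (0,4)='T' (+4 fires, +3 burnt)
Step 8: cell (0,4)='F' (+2 fires, +4 burnt)
  -> target ignites at step 8
Step 9: cell (0,4)='.' (+0 fires, +2 burnt)
  fire out at step 9

8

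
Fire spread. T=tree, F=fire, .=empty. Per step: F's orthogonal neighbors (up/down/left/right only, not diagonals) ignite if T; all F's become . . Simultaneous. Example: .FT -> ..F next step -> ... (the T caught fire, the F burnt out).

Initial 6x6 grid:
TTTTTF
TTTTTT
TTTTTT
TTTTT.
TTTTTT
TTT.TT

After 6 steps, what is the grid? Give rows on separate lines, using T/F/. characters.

Step 1: 2 trees catch fire, 1 burn out
  TTTTF.
  TTTTTF
  TTTTTT
  TTTTT.
  TTTTTT
  TTT.TT
Step 2: 3 trees catch fire, 2 burn out
  TTTF..
  TTTTF.
  TTTTTF
  TTTTT.
  TTTTTT
  TTT.TT
Step 3: 3 trees catch fire, 3 burn out
  TTF...
  TTTF..
  TTTTF.
  TTTTT.
  TTTTTT
  TTT.TT
Step 4: 4 trees catch fire, 3 burn out
  TF....
  TTF...
  TTTF..
  TTTTF.
  TTTTTT
  TTT.TT
Step 5: 5 trees catch fire, 4 burn out
  F.....
  TF....
  TTF...
  TTTF..
  TTTTFT
  TTT.TT
Step 6: 6 trees catch fire, 5 burn out
  ......
  F.....
  TF....
  TTF...
  TTTF.F
  TTT.FT

......
F.....
TF....
TTF...
TTTF.F
TTT.FT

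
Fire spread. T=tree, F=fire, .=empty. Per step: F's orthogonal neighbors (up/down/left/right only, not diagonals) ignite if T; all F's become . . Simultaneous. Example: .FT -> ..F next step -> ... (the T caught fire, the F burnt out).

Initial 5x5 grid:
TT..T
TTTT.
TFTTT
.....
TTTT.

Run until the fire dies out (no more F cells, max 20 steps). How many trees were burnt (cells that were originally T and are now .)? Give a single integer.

Answer: 10

Derivation:
Step 1: +3 fires, +1 burnt (F count now 3)
Step 2: +4 fires, +3 burnt (F count now 4)
Step 3: +3 fires, +4 burnt (F count now 3)
Step 4: +0 fires, +3 burnt (F count now 0)
Fire out after step 4
Initially T: 15, now '.': 20
Total burnt (originally-T cells now '.'): 10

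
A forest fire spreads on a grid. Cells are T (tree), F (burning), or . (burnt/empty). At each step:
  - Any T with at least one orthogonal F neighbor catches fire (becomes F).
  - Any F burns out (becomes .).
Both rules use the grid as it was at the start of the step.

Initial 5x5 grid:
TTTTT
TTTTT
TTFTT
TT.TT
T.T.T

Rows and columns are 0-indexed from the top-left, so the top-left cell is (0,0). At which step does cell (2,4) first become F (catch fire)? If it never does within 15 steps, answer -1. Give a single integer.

Step 1: cell (2,4)='T' (+3 fires, +1 burnt)
Step 2: cell (2,4)='F' (+7 fires, +3 burnt)
  -> target ignites at step 2
Step 3: cell (2,4)='.' (+6 fires, +7 burnt)
Step 4: cell (2,4)='.' (+4 fires, +6 burnt)
Step 5: cell (2,4)='.' (+0 fires, +4 burnt)
  fire out at step 5

2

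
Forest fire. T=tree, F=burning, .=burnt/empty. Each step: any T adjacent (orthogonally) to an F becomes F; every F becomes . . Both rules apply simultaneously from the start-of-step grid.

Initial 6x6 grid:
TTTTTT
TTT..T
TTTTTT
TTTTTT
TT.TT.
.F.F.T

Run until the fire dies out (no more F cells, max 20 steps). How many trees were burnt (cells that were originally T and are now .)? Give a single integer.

Answer: 26

Derivation:
Step 1: +2 fires, +2 burnt (F count now 2)
Step 2: +4 fires, +2 burnt (F count now 4)
Step 3: +5 fires, +4 burnt (F count now 5)
Step 4: +5 fires, +5 burnt (F count now 5)
Step 5: +4 fires, +5 burnt (F count now 4)
Step 6: +3 fires, +4 burnt (F count now 3)
Step 7: +2 fires, +3 burnt (F count now 2)
Step 8: +1 fires, +2 burnt (F count now 1)
Step 9: +0 fires, +1 burnt (F count now 0)
Fire out after step 9
Initially T: 27, now '.': 35
Total burnt (originally-T cells now '.'): 26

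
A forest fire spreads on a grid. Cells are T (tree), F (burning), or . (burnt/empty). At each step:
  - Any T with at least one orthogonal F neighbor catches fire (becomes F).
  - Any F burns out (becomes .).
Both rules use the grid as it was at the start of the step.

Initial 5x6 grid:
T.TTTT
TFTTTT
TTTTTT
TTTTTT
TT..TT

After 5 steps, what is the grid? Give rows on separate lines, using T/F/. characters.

Step 1: 3 trees catch fire, 1 burn out
  T.TTTT
  F.FTTT
  TFTTTT
  TTTTTT
  TT..TT
Step 2: 6 trees catch fire, 3 burn out
  F.FTTT
  ...FTT
  F.FTTT
  TFTTTT
  TT..TT
Step 3: 6 trees catch fire, 6 burn out
  ...FTT
  ....FT
  ...FTT
  F.FTTT
  TF..TT
Step 4: 5 trees catch fire, 6 burn out
  ....FT
  .....F
  ....FT
  ...FTT
  F...TT
Step 5: 3 trees catch fire, 5 burn out
  .....F
  ......
  .....F
  ....FT
  ....TT

.....F
......
.....F
....FT
....TT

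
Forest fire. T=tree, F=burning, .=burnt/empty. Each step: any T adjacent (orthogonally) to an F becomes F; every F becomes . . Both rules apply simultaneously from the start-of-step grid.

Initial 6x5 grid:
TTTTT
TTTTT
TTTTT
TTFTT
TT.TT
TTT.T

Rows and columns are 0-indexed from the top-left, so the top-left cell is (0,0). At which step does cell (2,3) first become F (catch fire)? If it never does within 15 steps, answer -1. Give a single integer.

Step 1: cell (2,3)='T' (+3 fires, +1 burnt)
Step 2: cell (2,3)='F' (+7 fires, +3 burnt)
  -> target ignites at step 2
Step 3: cell (2,3)='.' (+8 fires, +7 burnt)
Step 4: cell (2,3)='.' (+7 fires, +8 burnt)
Step 5: cell (2,3)='.' (+2 fires, +7 burnt)
Step 6: cell (2,3)='.' (+0 fires, +2 burnt)
  fire out at step 6

2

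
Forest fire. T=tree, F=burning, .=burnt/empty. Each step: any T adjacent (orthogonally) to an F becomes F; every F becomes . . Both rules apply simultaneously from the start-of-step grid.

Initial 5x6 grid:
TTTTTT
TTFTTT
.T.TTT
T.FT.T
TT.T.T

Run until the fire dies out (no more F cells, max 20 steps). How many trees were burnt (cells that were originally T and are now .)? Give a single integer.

Answer: 19

Derivation:
Step 1: +4 fires, +2 burnt (F count now 4)
Step 2: +7 fires, +4 burnt (F count now 7)
Step 3: +4 fires, +7 burnt (F count now 4)
Step 4: +2 fires, +4 burnt (F count now 2)
Step 5: +1 fires, +2 burnt (F count now 1)
Step 6: +1 fires, +1 burnt (F count now 1)
Step 7: +0 fires, +1 burnt (F count now 0)
Fire out after step 7
Initially T: 22, now '.': 27
Total burnt (originally-T cells now '.'): 19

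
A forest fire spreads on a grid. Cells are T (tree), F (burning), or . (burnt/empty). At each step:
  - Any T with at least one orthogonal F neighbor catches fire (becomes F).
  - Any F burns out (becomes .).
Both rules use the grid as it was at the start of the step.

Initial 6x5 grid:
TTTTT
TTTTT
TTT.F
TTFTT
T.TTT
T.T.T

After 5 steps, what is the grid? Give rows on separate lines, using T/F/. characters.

Step 1: 6 trees catch fire, 2 burn out
  TTTTT
  TTTTF
  TTF..
  TF.FF
  T.FTT
  T.T.T
Step 2: 8 trees catch fire, 6 burn out
  TTTTF
  TTFF.
  TF...
  F....
  T..FF
  T.F.T
Step 3: 6 trees catch fire, 8 burn out
  TTFF.
  TF...
  F....
  .....
  F....
  T...F
Step 4: 3 trees catch fire, 6 burn out
  TF...
  F....
  .....
  .....
  .....
  F....
Step 5: 1 trees catch fire, 3 burn out
  F....
  .....
  .....
  .....
  .....
  .....

F....
.....
.....
.....
.....
.....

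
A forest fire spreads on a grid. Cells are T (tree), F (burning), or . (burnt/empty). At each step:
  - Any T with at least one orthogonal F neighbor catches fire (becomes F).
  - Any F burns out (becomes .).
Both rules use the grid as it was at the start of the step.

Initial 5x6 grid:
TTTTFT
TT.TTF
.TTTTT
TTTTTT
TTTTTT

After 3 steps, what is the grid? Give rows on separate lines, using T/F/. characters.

Step 1: 4 trees catch fire, 2 burn out
  TTTF.F
  TT.TF.
  .TTTTF
  TTTTTT
  TTTTTT
Step 2: 4 trees catch fire, 4 burn out
  TTF...
  TT.F..
  .TTTF.
  TTTTTF
  TTTTTT
Step 3: 4 trees catch fire, 4 burn out
  TF....
  TT....
  .TTF..
  TTTTF.
  TTTTTF

TF....
TT....
.TTF..
TTTTF.
TTTTTF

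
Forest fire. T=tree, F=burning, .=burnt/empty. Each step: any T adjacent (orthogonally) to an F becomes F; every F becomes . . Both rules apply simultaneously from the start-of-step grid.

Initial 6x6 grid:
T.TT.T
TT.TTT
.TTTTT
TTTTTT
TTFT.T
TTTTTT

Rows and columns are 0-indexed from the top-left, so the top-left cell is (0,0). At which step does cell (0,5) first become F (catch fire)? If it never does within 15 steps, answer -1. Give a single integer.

Step 1: cell (0,5)='T' (+4 fires, +1 burnt)
Step 2: cell (0,5)='T' (+6 fires, +4 burnt)
Step 3: cell (0,5)='T' (+6 fires, +6 burnt)
Step 4: cell (0,5)='T' (+5 fires, +6 burnt)
Step 5: cell (0,5)='T' (+5 fires, +5 burnt)
Step 6: cell (0,5)='T' (+3 fires, +5 burnt)
Step 7: cell (0,5)='F' (+1 fires, +3 burnt)
  -> target ignites at step 7
Step 8: cell (0,5)='.' (+0 fires, +1 burnt)
  fire out at step 8

7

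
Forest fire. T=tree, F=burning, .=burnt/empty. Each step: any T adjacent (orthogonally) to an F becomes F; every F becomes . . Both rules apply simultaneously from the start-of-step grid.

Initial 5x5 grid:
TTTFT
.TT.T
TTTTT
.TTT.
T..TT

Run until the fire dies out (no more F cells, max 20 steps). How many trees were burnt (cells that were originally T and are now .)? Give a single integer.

Step 1: +2 fires, +1 burnt (F count now 2)
Step 2: +3 fires, +2 burnt (F count now 3)
Step 3: +4 fires, +3 burnt (F count now 4)
Step 4: +3 fires, +4 burnt (F count now 3)
Step 5: +3 fires, +3 burnt (F count now 3)
Step 6: +1 fires, +3 burnt (F count now 1)
Step 7: +1 fires, +1 burnt (F count now 1)
Step 8: +0 fires, +1 burnt (F count now 0)
Fire out after step 8
Initially T: 18, now '.': 24
Total burnt (originally-T cells now '.'): 17

Answer: 17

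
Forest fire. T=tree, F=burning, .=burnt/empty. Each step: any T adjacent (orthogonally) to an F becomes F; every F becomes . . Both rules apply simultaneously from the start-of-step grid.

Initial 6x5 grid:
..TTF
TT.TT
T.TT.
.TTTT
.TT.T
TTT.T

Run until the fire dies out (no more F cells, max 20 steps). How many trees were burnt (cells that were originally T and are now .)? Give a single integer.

Step 1: +2 fires, +1 burnt (F count now 2)
Step 2: +2 fires, +2 burnt (F count now 2)
Step 3: +1 fires, +2 burnt (F count now 1)
Step 4: +2 fires, +1 burnt (F count now 2)
Step 5: +2 fires, +2 burnt (F count now 2)
Step 6: +3 fires, +2 burnt (F count now 3)
Step 7: +3 fires, +3 burnt (F count now 3)
Step 8: +1 fires, +3 burnt (F count now 1)
Step 9: +1 fires, +1 burnt (F count now 1)
Step 10: +0 fires, +1 burnt (F count now 0)
Fire out after step 10
Initially T: 20, now '.': 27
Total burnt (originally-T cells now '.'): 17

Answer: 17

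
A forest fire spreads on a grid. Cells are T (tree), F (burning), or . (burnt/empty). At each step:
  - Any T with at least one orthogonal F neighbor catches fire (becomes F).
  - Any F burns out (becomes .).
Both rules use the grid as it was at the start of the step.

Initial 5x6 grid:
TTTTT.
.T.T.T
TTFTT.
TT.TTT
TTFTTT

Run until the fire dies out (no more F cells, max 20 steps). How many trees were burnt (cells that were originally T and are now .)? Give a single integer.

Answer: 21

Derivation:
Step 1: +4 fires, +2 burnt (F count now 4)
Step 2: +8 fires, +4 burnt (F count now 8)
Step 3: +5 fires, +8 burnt (F count now 5)
Step 4: +4 fires, +5 burnt (F count now 4)
Step 5: +0 fires, +4 burnt (F count now 0)
Fire out after step 5
Initially T: 22, now '.': 29
Total burnt (originally-T cells now '.'): 21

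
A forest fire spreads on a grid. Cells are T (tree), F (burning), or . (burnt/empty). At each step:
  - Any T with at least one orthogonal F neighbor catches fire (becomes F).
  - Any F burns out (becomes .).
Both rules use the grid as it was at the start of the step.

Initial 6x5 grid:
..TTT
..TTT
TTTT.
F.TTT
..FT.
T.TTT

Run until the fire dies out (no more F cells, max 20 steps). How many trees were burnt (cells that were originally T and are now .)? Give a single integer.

Step 1: +4 fires, +2 burnt (F count now 4)
Step 2: +4 fires, +4 burnt (F count now 4)
Step 3: +4 fires, +4 burnt (F count now 4)
Step 4: +2 fires, +4 burnt (F count now 2)
Step 5: +2 fires, +2 burnt (F count now 2)
Step 6: +1 fires, +2 burnt (F count now 1)
Step 7: +0 fires, +1 burnt (F count now 0)
Fire out after step 7
Initially T: 18, now '.': 29
Total burnt (originally-T cells now '.'): 17

Answer: 17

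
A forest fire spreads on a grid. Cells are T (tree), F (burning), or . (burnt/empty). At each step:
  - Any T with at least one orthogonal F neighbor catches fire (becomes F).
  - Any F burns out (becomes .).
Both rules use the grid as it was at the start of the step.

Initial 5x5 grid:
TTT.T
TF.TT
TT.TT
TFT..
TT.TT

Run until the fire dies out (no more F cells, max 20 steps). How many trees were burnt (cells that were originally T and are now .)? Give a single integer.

Answer: 10

Derivation:
Step 1: +6 fires, +2 burnt (F count now 6)
Step 2: +4 fires, +6 burnt (F count now 4)
Step 3: +0 fires, +4 burnt (F count now 0)
Fire out after step 3
Initially T: 17, now '.': 18
Total burnt (originally-T cells now '.'): 10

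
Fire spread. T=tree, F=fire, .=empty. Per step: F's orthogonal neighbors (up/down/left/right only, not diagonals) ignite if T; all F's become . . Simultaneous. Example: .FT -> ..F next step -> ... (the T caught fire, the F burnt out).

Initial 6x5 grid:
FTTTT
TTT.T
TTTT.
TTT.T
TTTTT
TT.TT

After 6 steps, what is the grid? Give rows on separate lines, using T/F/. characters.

Step 1: 2 trees catch fire, 1 burn out
  .FTTT
  FTT.T
  TTTT.
  TTT.T
  TTTTT
  TT.TT
Step 2: 3 trees catch fire, 2 burn out
  ..FTT
  .FT.T
  FTTT.
  TTT.T
  TTTTT
  TT.TT
Step 3: 4 trees catch fire, 3 burn out
  ...FT
  ..F.T
  .FTT.
  FTT.T
  TTTTT
  TT.TT
Step 4: 4 trees catch fire, 4 burn out
  ....F
  ....T
  ..FT.
  .FT.T
  FTTTT
  TT.TT
Step 5: 5 trees catch fire, 4 burn out
  .....
  ....F
  ...F.
  ..F.T
  .FTTT
  FT.TT
Step 6: 2 trees catch fire, 5 burn out
  .....
  .....
  .....
  ....T
  ..FTT
  .F.TT

.....
.....
.....
....T
..FTT
.F.TT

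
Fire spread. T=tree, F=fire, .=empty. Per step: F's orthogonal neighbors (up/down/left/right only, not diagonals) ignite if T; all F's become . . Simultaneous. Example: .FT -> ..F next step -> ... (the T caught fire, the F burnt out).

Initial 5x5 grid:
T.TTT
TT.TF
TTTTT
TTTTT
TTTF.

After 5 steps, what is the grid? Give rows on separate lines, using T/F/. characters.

Step 1: 5 trees catch fire, 2 burn out
  T.TTF
  TT.F.
  TTTTF
  TTTFT
  TTF..
Step 2: 5 trees catch fire, 5 burn out
  T.TF.
  TT...
  TTTF.
  TTF.F
  TF...
Step 3: 4 trees catch fire, 5 burn out
  T.F..
  TT...
  TTF..
  TF...
  F....
Step 4: 2 trees catch fire, 4 burn out
  T....
  TT...
  TF...
  F....
  .....
Step 5: 2 trees catch fire, 2 burn out
  T....
  TF...
  F....
  .....
  .....

T....
TF...
F....
.....
.....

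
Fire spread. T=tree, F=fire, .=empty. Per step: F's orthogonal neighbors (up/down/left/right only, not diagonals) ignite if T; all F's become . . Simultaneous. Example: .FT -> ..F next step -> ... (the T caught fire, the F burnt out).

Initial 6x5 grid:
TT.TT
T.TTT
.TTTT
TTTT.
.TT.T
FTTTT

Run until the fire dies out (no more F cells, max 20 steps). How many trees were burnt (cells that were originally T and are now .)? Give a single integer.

Answer: 20

Derivation:
Step 1: +1 fires, +1 burnt (F count now 1)
Step 2: +2 fires, +1 burnt (F count now 2)
Step 3: +3 fires, +2 burnt (F count now 3)
Step 4: +4 fires, +3 burnt (F count now 4)
Step 5: +3 fires, +4 burnt (F count now 3)
Step 6: +2 fires, +3 burnt (F count now 2)
Step 7: +2 fires, +2 burnt (F count now 2)
Step 8: +2 fires, +2 burnt (F count now 2)
Step 9: +1 fires, +2 burnt (F count now 1)
Step 10: +0 fires, +1 burnt (F count now 0)
Fire out after step 10
Initially T: 23, now '.': 27
Total burnt (originally-T cells now '.'): 20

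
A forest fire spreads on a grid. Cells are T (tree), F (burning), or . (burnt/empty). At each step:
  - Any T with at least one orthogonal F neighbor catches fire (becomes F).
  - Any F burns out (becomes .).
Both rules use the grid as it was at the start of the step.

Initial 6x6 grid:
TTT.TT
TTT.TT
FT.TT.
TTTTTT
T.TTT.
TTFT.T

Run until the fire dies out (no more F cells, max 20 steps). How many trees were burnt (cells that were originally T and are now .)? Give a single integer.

Step 1: +6 fires, +2 burnt (F count now 6)
Step 2: +7 fires, +6 burnt (F count now 7)
Step 3: +4 fires, +7 burnt (F count now 4)
Step 4: +3 fires, +4 burnt (F count now 3)
Step 5: +2 fires, +3 burnt (F count now 2)
Step 6: +1 fires, +2 burnt (F count now 1)
Step 7: +2 fires, +1 burnt (F count now 2)
Step 8: +1 fires, +2 burnt (F count now 1)
Step 9: +0 fires, +1 burnt (F count now 0)
Fire out after step 9
Initially T: 27, now '.': 35
Total burnt (originally-T cells now '.'): 26

Answer: 26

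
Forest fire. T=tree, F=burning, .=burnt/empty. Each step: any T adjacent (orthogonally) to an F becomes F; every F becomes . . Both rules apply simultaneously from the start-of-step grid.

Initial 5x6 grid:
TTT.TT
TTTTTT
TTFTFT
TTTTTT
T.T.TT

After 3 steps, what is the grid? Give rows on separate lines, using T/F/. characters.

Step 1: 7 trees catch fire, 2 burn out
  TTT.TT
  TTFTFT
  TF.F.F
  TTFTFT
  T.T.TT
Step 2: 11 trees catch fire, 7 burn out
  TTF.FT
  TF.F.F
  F.....
  TF.F.F
  T.F.FT
Step 3: 5 trees catch fire, 11 burn out
  TF...F
  F.....
  ......
  F.....
  T....F

TF...F
F.....
......
F.....
T....F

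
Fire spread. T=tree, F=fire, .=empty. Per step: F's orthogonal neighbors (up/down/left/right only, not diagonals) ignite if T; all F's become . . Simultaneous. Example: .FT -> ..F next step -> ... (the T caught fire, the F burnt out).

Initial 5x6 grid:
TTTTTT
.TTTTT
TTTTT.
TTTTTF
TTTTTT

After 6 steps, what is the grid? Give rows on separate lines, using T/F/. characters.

Step 1: 2 trees catch fire, 1 burn out
  TTTTTT
  .TTTTT
  TTTTT.
  TTTTF.
  TTTTTF
Step 2: 3 trees catch fire, 2 burn out
  TTTTTT
  .TTTTT
  TTTTF.
  TTTF..
  TTTTF.
Step 3: 4 trees catch fire, 3 burn out
  TTTTTT
  .TTTFT
  TTTF..
  TTF...
  TTTF..
Step 4: 6 trees catch fire, 4 burn out
  TTTTFT
  .TTF.F
  TTF...
  TF....
  TTF...
Step 5: 6 trees catch fire, 6 burn out
  TTTF.F
  .TF...
  TF....
  F.....
  TF....
Step 6: 4 trees catch fire, 6 burn out
  TTF...
  .F....
  F.....
  ......
  F.....

TTF...
.F....
F.....
......
F.....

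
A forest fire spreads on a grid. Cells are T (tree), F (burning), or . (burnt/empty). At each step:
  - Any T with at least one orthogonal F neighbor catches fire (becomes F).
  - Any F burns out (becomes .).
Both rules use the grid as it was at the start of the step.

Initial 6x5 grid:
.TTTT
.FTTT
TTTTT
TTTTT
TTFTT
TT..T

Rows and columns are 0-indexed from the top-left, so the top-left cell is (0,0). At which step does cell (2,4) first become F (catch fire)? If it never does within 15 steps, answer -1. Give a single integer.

Step 1: cell (2,4)='T' (+6 fires, +2 burnt)
Step 2: cell (2,4)='T' (+9 fires, +6 burnt)
Step 3: cell (2,4)='T' (+7 fires, +9 burnt)
Step 4: cell (2,4)='F' (+2 fires, +7 burnt)
  -> target ignites at step 4
Step 5: cell (2,4)='.' (+0 fires, +2 burnt)
  fire out at step 5

4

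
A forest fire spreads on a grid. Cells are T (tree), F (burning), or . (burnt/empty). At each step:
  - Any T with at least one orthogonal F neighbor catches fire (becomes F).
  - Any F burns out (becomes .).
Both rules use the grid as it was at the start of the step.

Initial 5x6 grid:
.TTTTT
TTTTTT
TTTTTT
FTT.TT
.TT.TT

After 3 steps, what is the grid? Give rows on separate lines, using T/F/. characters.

Step 1: 2 trees catch fire, 1 burn out
  .TTTTT
  TTTTTT
  FTTTTT
  .FT.TT
  .TT.TT
Step 2: 4 trees catch fire, 2 burn out
  .TTTTT
  FTTTTT
  .FTTTT
  ..F.TT
  .FT.TT
Step 3: 3 trees catch fire, 4 burn out
  .TTTTT
  .FTTTT
  ..FTTT
  ....TT
  ..F.TT

.TTTTT
.FTTTT
..FTTT
....TT
..F.TT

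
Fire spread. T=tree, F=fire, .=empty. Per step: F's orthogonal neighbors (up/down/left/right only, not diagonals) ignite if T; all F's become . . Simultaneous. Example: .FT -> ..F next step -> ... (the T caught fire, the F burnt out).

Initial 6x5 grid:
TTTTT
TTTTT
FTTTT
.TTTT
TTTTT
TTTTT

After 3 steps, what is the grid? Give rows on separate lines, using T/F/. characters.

Step 1: 2 trees catch fire, 1 burn out
  TTTTT
  FTTTT
  .FTTT
  .TTTT
  TTTTT
  TTTTT
Step 2: 4 trees catch fire, 2 burn out
  FTTTT
  .FTTT
  ..FTT
  .FTTT
  TTTTT
  TTTTT
Step 3: 5 trees catch fire, 4 burn out
  .FTTT
  ..FTT
  ...FT
  ..FTT
  TFTTT
  TTTTT

.FTTT
..FTT
...FT
..FTT
TFTTT
TTTTT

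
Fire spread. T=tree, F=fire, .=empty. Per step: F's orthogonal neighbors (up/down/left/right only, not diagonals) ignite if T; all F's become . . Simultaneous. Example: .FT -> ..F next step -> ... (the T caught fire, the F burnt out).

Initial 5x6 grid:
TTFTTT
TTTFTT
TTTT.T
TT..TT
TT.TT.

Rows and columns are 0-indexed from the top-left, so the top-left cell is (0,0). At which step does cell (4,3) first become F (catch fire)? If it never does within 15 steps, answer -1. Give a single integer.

Step 1: cell (4,3)='T' (+5 fires, +2 burnt)
Step 2: cell (4,3)='T' (+5 fires, +5 burnt)
Step 3: cell (4,3)='T' (+4 fires, +5 burnt)
Step 4: cell (4,3)='T' (+3 fires, +4 burnt)
Step 5: cell (4,3)='T' (+3 fires, +3 burnt)
Step 6: cell (4,3)='T' (+2 fires, +3 burnt)
Step 7: cell (4,3)='F' (+1 fires, +2 burnt)
  -> target ignites at step 7
Step 8: cell (4,3)='.' (+0 fires, +1 burnt)
  fire out at step 8

7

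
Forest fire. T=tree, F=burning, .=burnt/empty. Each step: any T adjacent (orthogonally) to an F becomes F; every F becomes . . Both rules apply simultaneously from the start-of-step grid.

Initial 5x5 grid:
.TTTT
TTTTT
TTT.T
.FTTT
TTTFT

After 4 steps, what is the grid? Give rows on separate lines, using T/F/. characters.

Step 1: 6 trees catch fire, 2 burn out
  .TTTT
  TTTTT
  TFT.T
  ..FFT
  TFF.F
Step 2: 5 trees catch fire, 6 burn out
  .TTTT
  TFTTT
  F.F.T
  ....F
  F....
Step 3: 4 trees catch fire, 5 burn out
  .FTTT
  F.FTT
  ....F
  .....
  .....
Step 4: 3 trees catch fire, 4 burn out
  ..FTT
  ...FF
  .....
  .....
  .....

..FTT
...FF
.....
.....
.....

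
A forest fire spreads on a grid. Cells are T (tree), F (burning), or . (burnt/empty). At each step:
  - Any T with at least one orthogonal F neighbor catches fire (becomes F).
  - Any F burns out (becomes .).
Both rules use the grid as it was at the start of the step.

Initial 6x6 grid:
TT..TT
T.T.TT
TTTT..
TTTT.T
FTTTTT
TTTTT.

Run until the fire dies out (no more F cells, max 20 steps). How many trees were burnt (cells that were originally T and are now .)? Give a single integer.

Answer: 23

Derivation:
Step 1: +3 fires, +1 burnt (F count now 3)
Step 2: +4 fires, +3 burnt (F count now 4)
Step 3: +5 fires, +4 burnt (F count now 5)
Step 4: +5 fires, +5 burnt (F count now 5)
Step 5: +5 fires, +5 burnt (F count now 5)
Step 6: +1 fires, +5 burnt (F count now 1)
Step 7: +0 fires, +1 burnt (F count now 0)
Fire out after step 7
Initially T: 27, now '.': 32
Total burnt (originally-T cells now '.'): 23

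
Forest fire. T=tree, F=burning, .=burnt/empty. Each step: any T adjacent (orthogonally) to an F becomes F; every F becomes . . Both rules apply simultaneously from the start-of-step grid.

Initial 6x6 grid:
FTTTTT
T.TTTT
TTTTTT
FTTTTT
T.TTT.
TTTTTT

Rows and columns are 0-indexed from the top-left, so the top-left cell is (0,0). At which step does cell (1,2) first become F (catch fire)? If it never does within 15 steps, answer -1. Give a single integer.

Step 1: cell (1,2)='T' (+5 fires, +2 burnt)
Step 2: cell (1,2)='T' (+4 fires, +5 burnt)
Step 3: cell (1,2)='F' (+6 fires, +4 burnt)
  -> target ignites at step 3
Step 4: cell (1,2)='.' (+6 fires, +6 burnt)
Step 5: cell (1,2)='.' (+6 fires, +6 burnt)
Step 6: cell (1,2)='.' (+3 fires, +6 burnt)
Step 7: cell (1,2)='.' (+1 fires, +3 burnt)
Step 8: cell (1,2)='.' (+0 fires, +1 burnt)
  fire out at step 8

3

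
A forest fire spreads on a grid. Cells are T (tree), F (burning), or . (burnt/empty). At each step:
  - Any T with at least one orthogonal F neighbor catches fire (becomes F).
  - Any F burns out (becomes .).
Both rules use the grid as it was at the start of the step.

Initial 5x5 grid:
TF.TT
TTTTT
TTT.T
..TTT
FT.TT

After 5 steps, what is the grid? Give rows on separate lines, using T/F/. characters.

Step 1: 3 trees catch fire, 2 burn out
  F..TT
  TFTTT
  TTT.T
  ..TTT
  .F.TT
Step 2: 3 trees catch fire, 3 burn out
  ...TT
  F.FTT
  TFT.T
  ..TTT
  ...TT
Step 3: 3 trees catch fire, 3 burn out
  ...TT
  ...FT
  F.F.T
  ..TTT
  ...TT
Step 4: 3 trees catch fire, 3 burn out
  ...FT
  ....F
  ....T
  ..FTT
  ...TT
Step 5: 3 trees catch fire, 3 burn out
  ....F
  .....
  ....F
  ...FT
  ...TT

....F
.....
....F
...FT
...TT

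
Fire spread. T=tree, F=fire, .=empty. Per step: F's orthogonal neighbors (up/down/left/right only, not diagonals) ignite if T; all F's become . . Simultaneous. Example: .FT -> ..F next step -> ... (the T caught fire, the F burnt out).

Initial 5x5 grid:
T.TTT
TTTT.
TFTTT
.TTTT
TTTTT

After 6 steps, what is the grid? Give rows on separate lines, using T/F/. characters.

Step 1: 4 trees catch fire, 1 burn out
  T.TTT
  TFTT.
  F.FTT
  .FTTT
  TTTTT
Step 2: 5 trees catch fire, 4 burn out
  T.TTT
  F.FT.
  ...FT
  ..FTT
  TFTTT
Step 3: 7 trees catch fire, 5 burn out
  F.FTT
  ...F.
  ....F
  ...FT
  F.FTT
Step 4: 3 trees catch fire, 7 burn out
  ...FT
  .....
  .....
  ....F
  ...FT
Step 5: 2 trees catch fire, 3 burn out
  ....F
  .....
  .....
  .....
  ....F
Step 6: 0 trees catch fire, 2 burn out
  .....
  .....
  .....
  .....
  .....

.....
.....
.....
.....
.....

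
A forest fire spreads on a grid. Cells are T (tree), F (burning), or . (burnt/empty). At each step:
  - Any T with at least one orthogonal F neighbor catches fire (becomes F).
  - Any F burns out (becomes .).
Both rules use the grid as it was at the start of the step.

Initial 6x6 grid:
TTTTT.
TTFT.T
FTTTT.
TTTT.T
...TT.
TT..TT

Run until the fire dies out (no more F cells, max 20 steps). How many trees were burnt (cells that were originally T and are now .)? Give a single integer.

Answer: 20

Derivation:
Step 1: +7 fires, +2 burnt (F count now 7)
Step 2: +6 fires, +7 burnt (F count now 6)
Step 3: +3 fires, +6 burnt (F count now 3)
Step 4: +1 fires, +3 burnt (F count now 1)
Step 5: +1 fires, +1 burnt (F count now 1)
Step 6: +1 fires, +1 burnt (F count now 1)
Step 7: +1 fires, +1 burnt (F count now 1)
Step 8: +0 fires, +1 burnt (F count now 0)
Fire out after step 8
Initially T: 24, now '.': 32
Total burnt (originally-T cells now '.'): 20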